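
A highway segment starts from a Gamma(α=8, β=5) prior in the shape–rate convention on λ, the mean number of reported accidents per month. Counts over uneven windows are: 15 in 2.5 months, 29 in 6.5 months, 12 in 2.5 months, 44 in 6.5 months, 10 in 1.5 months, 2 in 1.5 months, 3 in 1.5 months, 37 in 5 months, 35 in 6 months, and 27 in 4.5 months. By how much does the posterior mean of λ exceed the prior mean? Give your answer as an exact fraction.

Total count: 15 + 29 + 12 + 44 + 10 + 2 + 3 + 37 + 35 + 27 = 214.
Total exposure: 2.5 + 6.5 + 2.5 + 6.5 + 1.5 + 1.5 + 1.5 + 5 + 6 + 4.5 = 38 months.
Posterior: α' = 8 + 214 = 222, β' = 5 + 38 = 43.
Posterior mean = 222/43 = 222/43; prior mean = 8/5 = 8/5. Difference = 222/43 − 8/5 = 766/215.

766/215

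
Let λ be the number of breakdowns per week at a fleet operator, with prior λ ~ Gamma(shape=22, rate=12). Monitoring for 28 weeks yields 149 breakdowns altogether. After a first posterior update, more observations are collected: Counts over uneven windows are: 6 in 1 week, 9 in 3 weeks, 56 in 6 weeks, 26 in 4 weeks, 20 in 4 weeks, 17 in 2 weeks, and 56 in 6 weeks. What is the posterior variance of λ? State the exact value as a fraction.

361/4356

Total count 149 over total exposure 28 weeks.
After the first batch: Gamma(22 + 149, 12 + 28) = Gamma(171, 40).
Total count: 6 + 9 + 56 + 26 + 20 + 17 + 56 = 190.
Total exposure: 1 + 3 + 6 + 4 + 4 + 2 + 6 = 26 weeks.
After the second batch: Gamma(171 + 190, 40 + 26) = Gamma(361, 66).
Posterior variance = α'/β'² = 361/4356.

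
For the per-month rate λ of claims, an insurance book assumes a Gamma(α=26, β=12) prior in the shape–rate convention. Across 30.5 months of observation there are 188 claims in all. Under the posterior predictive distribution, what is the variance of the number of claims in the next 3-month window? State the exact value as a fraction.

Total count 188 over total exposure 30.5 months.
Conjugate update: add total count to the shape and total exposure to the rate, giving Gamma(214, 85/2).
The posterior predictive for a window of length T is Negative Binomial with variance T·α'·(β'+T)/β'² = 3·214·(91/2)/(7225/4) = 116844/7225.

116844/7225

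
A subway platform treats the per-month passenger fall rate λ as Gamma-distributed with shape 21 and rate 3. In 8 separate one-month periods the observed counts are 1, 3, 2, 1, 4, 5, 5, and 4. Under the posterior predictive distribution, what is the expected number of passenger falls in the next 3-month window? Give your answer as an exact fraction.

Total count: 1 + 3 + 2 + 1 + 4 + 5 + 5 + 4 = 25.
Total exposure: 8 months.
By Gamma–Poisson conjugacy, the posterior is Gamma(α + Σx, β + Σt) = Gamma(21 + 25, 3 + 8) = Gamma(46, 11).
Predictive mean over a 3-month window = T·E[λ|data] = 3·46/11 = 138/11.

138/11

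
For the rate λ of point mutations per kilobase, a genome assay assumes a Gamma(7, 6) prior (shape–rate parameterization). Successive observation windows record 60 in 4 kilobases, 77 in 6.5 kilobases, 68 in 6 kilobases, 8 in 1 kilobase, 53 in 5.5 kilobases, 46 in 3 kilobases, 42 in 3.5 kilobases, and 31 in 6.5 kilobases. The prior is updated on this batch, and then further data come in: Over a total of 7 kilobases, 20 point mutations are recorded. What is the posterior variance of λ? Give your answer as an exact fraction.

Total count: 60 + 77 + 68 + 8 + 53 + 46 + 42 + 31 = 385.
Total exposure: 4 + 6.5 + 6 + 1 + 5.5 + 3 + 3.5 + 6.5 = 36 kilobases.
After the first batch: Gamma(7 + 385, 6 + 36) = Gamma(392, 42).
Total count 20 over total exposure 7 kilobases.
After the second batch: Gamma(392 + 20, 42 + 7) = Gamma(412, 49).
Posterior variance = α'/β'² = 412/2401.

412/2401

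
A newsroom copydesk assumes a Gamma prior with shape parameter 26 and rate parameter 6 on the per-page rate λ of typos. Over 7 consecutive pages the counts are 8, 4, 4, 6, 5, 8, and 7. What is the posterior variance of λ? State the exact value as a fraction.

Total count: 8 + 4 + 4 + 6 + 5 + 8 + 7 = 42.
Total exposure: 7 pages.
Gamma(α, β) with Poisson data over total exposure Σt gives posterior Gamma(α+Σx, β+Σt) = Gamma(68, 13).
Posterior variance = α'/β'² = 68/169.

68/169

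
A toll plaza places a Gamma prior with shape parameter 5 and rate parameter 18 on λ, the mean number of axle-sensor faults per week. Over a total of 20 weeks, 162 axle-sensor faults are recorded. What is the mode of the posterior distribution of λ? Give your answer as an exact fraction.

Total count 162 over total exposure 20 weeks.
Conjugate update: add total count to the shape and total exposure to the rate, giving Gamma(167, 38).
Posterior mode = (α'−1)/β' = 166/38 = 83/19.

83/19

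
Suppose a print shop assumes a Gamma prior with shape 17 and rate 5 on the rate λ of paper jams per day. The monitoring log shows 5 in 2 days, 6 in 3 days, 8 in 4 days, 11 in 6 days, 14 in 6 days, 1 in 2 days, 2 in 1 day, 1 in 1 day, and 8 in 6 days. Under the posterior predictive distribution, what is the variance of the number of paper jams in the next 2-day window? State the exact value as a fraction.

1387/324

Total count: 5 + 6 + 8 + 11 + 14 + 1 + 2 + 1 + 8 = 56.
Total exposure: 2 + 3 + 4 + 6 + 6 + 2 + 1 + 1 + 6 = 31 days.
Posterior: α' = 17 + 56 = 73, β' = 5 + 31 = 36.
The posterior predictive for a window of length T is Negative Binomial with variance T·α'·(β'+T)/β'² = 2·73·38/1296 = 1387/324.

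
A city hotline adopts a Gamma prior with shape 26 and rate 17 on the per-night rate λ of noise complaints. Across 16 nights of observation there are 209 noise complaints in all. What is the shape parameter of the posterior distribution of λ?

Total count 209 over total exposure 16 nights.
The Gamma prior is conjugate for the Poisson rate, so λ | data ~ Gamma(26+209, 17+16) = Gamma(235, 33).

235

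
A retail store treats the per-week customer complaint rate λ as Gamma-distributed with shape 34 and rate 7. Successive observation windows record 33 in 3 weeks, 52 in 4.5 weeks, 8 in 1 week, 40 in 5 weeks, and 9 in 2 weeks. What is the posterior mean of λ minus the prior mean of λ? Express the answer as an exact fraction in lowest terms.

Total count: 33 + 52 + 8 + 40 + 9 = 142.
Total exposure: 3 + 4.5 + 1 + 5 + 2 = 15.5 weeks.
The Gamma prior is conjugate for the Poisson rate, so λ | data ~ Gamma(34+142, 7+15.5) = Gamma(176, 45/2).
Posterior mean = 176/(45/2) = 352/45; prior mean = 34/7 = 34/7. Difference = 352/45 − 34/7 = 934/315.

934/315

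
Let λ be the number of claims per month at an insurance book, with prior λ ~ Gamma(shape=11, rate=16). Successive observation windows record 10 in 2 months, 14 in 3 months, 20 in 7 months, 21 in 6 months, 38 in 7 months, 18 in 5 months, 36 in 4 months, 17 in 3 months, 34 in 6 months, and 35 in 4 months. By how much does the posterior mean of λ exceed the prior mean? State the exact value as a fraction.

Total count: 10 + 14 + 20 + 21 + 38 + 18 + 36 + 17 + 34 + 35 = 243.
Total exposure: 2 + 3 + 7 + 6 + 7 + 5 + 4 + 3 + 6 + 4 = 47 months.
Gamma(α, β) with Poisson data over total exposure Σt gives posterior Gamma(α+Σx, β+Σt) = Gamma(254, 63).
Posterior mean = 254/63 = 254/63; prior mean = 11/16 = 11/16. Difference = 254/63 − 11/16 = 3371/1008.

3371/1008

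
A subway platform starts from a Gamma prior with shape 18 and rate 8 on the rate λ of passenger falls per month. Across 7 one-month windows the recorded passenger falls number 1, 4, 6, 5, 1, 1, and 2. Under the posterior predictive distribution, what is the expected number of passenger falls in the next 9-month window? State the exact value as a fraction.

114/5

Total count: 1 + 4 + 6 + 5 + 1 + 1 + 2 = 20.
Total exposure: 7 months.
The Gamma prior is conjugate for the Poisson rate, so λ | data ~ Gamma(18+20, 8+7) = Gamma(38, 15).
Predictive mean over a 9-month window = T·E[λ|data] = 9·38/15 = 114/5.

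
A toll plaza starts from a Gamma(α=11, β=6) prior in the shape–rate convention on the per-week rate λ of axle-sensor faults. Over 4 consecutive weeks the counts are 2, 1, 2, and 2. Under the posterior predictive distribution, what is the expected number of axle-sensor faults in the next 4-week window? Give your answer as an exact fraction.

36/5

Total count: 2 + 1 + 2 + 2 = 7.
Total exposure: 4 weeks.
Gamma(α, β) with Poisson data over total exposure Σt gives posterior Gamma(α+Σx, β+Σt) = Gamma(18, 10).
Predictive mean over a 4-week window = T·E[λ|data] = 4·18/10 = 36/5.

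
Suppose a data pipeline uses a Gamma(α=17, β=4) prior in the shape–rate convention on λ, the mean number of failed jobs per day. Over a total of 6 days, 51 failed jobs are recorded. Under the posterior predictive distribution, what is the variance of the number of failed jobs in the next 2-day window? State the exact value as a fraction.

408/25

Total count 51 over total exposure 6 days.
By Gamma–Poisson conjugacy, the posterior is Gamma(α + Σx, β + Σt) = Gamma(17 + 51, 4 + 6) = Gamma(68, 10).
The posterior predictive for a window of length T is Negative Binomial with variance T·α'·(β'+T)/β'² = 2·68·12/100 = 408/25.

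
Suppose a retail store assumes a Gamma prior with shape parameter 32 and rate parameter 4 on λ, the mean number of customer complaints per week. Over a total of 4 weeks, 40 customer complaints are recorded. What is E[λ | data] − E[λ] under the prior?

1

Total count 40 over total exposure 4 weeks.
By Gamma–Poisson conjugacy, the posterior is Gamma(α + Σx, β + Σt) = Gamma(32 + 40, 4 + 4) = Gamma(72, 8).
Posterior mean = 72/8 = 9; prior mean = 32/4 = 8. Difference = 9 − 8 = 1.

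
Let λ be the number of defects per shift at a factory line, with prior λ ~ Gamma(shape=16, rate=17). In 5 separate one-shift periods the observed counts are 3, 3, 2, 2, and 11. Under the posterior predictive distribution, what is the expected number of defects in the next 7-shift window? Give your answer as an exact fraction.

Total count: 3 + 3 + 2 + 2 + 11 = 21.
Total exposure: 5 shifts.
The Gamma prior is conjugate for the Poisson rate, so λ | data ~ Gamma(16+21, 17+5) = Gamma(37, 22).
Predictive mean over a 7-shift window = T·E[λ|data] = 7·37/22 = 259/22.

259/22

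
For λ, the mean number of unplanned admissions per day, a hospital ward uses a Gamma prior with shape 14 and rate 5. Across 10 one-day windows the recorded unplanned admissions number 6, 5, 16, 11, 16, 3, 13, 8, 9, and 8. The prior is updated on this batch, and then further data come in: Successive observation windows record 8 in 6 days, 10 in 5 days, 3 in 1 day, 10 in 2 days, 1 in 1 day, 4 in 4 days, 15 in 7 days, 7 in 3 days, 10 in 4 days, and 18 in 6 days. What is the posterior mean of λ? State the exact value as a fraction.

Total count: 6 + 5 + 16 + 11 + 16 + 3 + 13 + 8 + 9 + 8 = 95.
Total exposure: 10 days.
After the first batch: Gamma(14 + 95, 5 + 10) = Gamma(109, 15).
Total count: 8 + 10 + 3 + 10 + 1 + 4 + 15 + 7 + 10 + 18 = 86.
Total exposure: 6 + 5 + 1 + 2 + 1 + 4 + 7 + 3 + 4 + 6 = 39 days.
After the second batch: Gamma(109 + 86, 15 + 39) = Gamma(195, 54).
Posterior mean = α'/β' = 195/54 = 65/18.

65/18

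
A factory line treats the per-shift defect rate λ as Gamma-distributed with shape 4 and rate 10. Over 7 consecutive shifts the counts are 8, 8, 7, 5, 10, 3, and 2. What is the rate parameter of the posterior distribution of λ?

17

Total count: 8 + 8 + 7 + 5 + 10 + 3 + 2 = 43.
Total exposure: 7 shifts.
The Gamma prior is conjugate for the Poisson rate, so λ | data ~ Gamma(4+43, 10+7) = Gamma(47, 17).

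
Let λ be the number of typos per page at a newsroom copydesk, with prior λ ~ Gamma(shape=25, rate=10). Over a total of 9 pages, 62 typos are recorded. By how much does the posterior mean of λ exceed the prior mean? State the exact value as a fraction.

79/38

Total count 62 over total exposure 9 pages.
Conjugate update: add total count to the shape and total exposure to the rate, giving Gamma(87, 19).
Posterior mean = 87/19 = 87/19; prior mean = 25/10 = 5/2. Difference = 87/19 − 5/2 = 79/38.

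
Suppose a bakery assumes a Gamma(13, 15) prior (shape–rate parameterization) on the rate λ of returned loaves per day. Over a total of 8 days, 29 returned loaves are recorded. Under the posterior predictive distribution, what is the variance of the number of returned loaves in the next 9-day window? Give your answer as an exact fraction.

12096/529

Total count 29 over total exposure 8 days.
Gamma(α, β) with Poisson data over total exposure Σt gives posterior Gamma(α+Σx, β+Σt) = Gamma(42, 23).
The posterior predictive for a window of length T is Negative Binomial with variance T·α'·(β'+T)/β'² = 9·42·32/529 = 12096/529.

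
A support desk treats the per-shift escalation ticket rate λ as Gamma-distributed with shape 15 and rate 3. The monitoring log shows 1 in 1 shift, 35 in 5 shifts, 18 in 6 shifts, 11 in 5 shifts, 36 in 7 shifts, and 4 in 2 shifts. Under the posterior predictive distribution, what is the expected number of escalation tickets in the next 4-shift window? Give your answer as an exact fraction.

Total count: 1 + 35 + 18 + 11 + 36 + 4 = 105.
Total exposure: 1 + 5 + 6 + 5 + 7 + 2 = 26 shifts.
Gamma(α, β) with Poisson data over total exposure Σt gives posterior Gamma(α+Σx, β+Σt) = Gamma(120, 29).
Predictive mean over a 4-shift window = T·E[λ|data] = 4·120/29 = 480/29.

480/29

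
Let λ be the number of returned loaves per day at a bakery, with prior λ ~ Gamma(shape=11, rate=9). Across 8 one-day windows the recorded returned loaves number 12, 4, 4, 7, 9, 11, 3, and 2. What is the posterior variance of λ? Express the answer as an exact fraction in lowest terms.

Total count: 12 + 4 + 4 + 7 + 9 + 11 + 3 + 2 = 52.
Total exposure: 8 days.
The Gamma prior is conjugate for the Poisson rate, so λ | data ~ Gamma(11+52, 9+8) = Gamma(63, 17).
Posterior variance = α'/β'² = 63/289.

63/289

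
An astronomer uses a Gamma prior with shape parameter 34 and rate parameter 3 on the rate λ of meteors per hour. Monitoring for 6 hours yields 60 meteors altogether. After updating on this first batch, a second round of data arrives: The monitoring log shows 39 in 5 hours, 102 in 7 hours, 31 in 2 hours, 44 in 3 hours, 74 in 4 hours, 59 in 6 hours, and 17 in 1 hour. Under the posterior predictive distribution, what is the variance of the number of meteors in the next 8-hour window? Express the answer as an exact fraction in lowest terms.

165600/1369

Total count 60 over total exposure 6 hours.
After the first batch: Gamma(34 + 60, 3 + 6) = Gamma(94, 9).
Total count: 39 + 102 + 31 + 44 + 74 + 59 + 17 = 366.
Total exposure: 5 + 7 + 2 + 3 + 4 + 6 + 1 = 28 hours.
After the second batch: Gamma(94 + 366, 9 + 28) = Gamma(460, 37).
The posterior predictive for a window of length T is Negative Binomial with variance T·α'·(β'+T)/β'² = 8·460·45/1369 = 165600/1369.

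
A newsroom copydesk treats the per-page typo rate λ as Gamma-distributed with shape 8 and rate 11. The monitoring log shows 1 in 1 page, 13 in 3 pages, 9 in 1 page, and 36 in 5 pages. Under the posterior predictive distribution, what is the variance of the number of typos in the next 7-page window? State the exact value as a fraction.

268/9

Total count: 1 + 13 + 9 + 36 = 59.
Total exposure: 1 + 3 + 1 + 5 = 10 pages.
Posterior: α' = 8 + 59 = 67, β' = 11 + 10 = 21.
The posterior predictive for a window of length T is Negative Binomial with variance T·α'·(β'+T)/β'² = 7·67·28/441 = 268/9.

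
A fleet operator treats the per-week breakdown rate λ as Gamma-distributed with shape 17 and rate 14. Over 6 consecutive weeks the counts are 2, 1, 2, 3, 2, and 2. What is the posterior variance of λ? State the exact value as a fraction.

29/400

Total count: 2 + 1 + 2 + 3 + 2 + 2 = 12.
Total exposure: 6 weeks.
By Gamma–Poisson conjugacy, the posterior is Gamma(α + Σx, β + Σt) = Gamma(17 + 12, 14 + 6) = Gamma(29, 20).
Posterior variance = α'/β'² = 29/400.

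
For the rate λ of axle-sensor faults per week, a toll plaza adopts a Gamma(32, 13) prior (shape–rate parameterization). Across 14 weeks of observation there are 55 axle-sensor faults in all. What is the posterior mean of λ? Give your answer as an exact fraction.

Total count 55 over total exposure 14 weeks.
The Gamma prior is conjugate for the Poisson rate, so λ | data ~ Gamma(32+55, 13+14) = Gamma(87, 27).
Posterior mean = α'/β' = 87/27 = 29/9.

29/9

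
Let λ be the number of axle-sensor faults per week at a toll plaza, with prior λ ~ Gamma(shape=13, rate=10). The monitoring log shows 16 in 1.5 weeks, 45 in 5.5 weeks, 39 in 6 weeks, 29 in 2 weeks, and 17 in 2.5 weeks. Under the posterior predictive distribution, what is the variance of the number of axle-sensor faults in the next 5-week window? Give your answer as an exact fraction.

4134/121

Total count: 16 + 45 + 39 + 29 + 17 = 146.
Total exposure: 1.5 + 5.5 + 6 + 2 + 2.5 = 17.5 weeks.
The Gamma prior is conjugate for the Poisson rate, so λ | data ~ Gamma(13+146, 10+17.5) = Gamma(159, 55/2).
The posterior predictive for a window of length T is Negative Binomial with variance T·α'·(β'+T)/β'² = 5·159·(65/2)/(3025/4) = 4134/121.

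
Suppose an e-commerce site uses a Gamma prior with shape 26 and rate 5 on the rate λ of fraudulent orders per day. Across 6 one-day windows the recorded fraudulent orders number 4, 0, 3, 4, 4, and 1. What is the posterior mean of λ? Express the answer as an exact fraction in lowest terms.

42/11

Total count: 4 + 0 + 3 + 4 + 4 + 1 = 16.
Total exposure: 6 days.
Gamma(α, β) with Poisson data over total exposure Σt gives posterior Gamma(α+Σx, β+Σt) = Gamma(42, 11).
Posterior mean = α'/β' = 42/11.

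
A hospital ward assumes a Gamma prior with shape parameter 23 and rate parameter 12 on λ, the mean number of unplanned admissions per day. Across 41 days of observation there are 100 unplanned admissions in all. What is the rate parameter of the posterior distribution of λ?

Total count 100 over total exposure 41 days.
Conjugate update: add total count to the shape and total exposure to the rate, giving Gamma(123, 53).

53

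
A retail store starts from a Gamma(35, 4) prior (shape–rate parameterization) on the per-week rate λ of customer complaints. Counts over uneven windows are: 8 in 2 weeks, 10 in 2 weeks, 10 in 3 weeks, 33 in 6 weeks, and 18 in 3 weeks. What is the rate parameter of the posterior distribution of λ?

20

Total count: 8 + 10 + 10 + 33 + 18 = 79.
Total exposure: 2 + 2 + 3 + 6 + 3 = 16 weeks.
Conjugate update: add total count to the shape and total exposure to the rate, giving Gamma(114, 20).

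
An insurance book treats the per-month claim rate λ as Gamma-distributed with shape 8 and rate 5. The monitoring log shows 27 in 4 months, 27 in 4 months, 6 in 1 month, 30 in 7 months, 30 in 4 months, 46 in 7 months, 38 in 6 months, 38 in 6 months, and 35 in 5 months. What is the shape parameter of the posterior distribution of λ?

Total count: 27 + 27 + 6 + 30 + 30 + 46 + 38 + 38 + 35 = 277.
Total exposure: 4 + 4 + 1 + 7 + 4 + 7 + 6 + 6 + 5 = 44 months.
Gamma(α, β) with Poisson data over total exposure Σt gives posterior Gamma(α+Σx, β+Σt) = Gamma(285, 49).

285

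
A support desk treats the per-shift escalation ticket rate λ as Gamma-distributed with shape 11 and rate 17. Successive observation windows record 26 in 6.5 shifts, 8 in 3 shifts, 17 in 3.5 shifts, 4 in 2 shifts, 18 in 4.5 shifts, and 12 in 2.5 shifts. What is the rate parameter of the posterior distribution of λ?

Total count: 26 + 8 + 17 + 4 + 18 + 12 = 85.
Total exposure: 6.5 + 3 + 3.5 + 2 + 4.5 + 2.5 = 22 shifts.
By Gamma–Poisson conjugacy, the posterior is Gamma(α + Σx, β + Σt) = Gamma(11 + 85, 17 + 22) = Gamma(96, 39).

39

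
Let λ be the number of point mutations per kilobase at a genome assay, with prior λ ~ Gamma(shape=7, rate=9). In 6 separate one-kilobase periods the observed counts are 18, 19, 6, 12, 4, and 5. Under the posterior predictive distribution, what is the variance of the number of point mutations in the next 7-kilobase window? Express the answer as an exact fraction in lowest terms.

10934/225

Total count: 18 + 19 + 6 + 12 + 4 + 5 = 64.
Total exposure: 6 kilobases.
Gamma(α, β) with Poisson data over total exposure Σt gives posterior Gamma(α+Σx, β+Σt) = Gamma(71, 15).
The posterior predictive for a window of length T is Negative Binomial with variance T·α'·(β'+T)/β'² = 7·71·22/225 = 10934/225.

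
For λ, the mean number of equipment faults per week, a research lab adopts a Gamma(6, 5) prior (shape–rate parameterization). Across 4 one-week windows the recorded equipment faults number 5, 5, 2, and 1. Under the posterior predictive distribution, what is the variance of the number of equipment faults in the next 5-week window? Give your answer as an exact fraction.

1330/81

Total count: 5 + 5 + 2 + 1 = 13.
Total exposure: 4 weeks.
Conjugate update: add total count to the shape and total exposure to the rate, giving Gamma(19, 9).
The posterior predictive for a window of length T is Negative Binomial with variance T·α'·(β'+T)/β'² = 5·19·14/81 = 1330/81.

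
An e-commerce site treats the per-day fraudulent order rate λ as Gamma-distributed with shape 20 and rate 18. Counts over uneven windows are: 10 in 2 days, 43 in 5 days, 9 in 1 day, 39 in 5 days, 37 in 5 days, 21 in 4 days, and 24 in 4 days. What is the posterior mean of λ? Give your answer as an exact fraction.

203/44

Total count: 10 + 43 + 9 + 39 + 37 + 21 + 24 = 183.
Total exposure: 2 + 5 + 1 + 5 + 5 + 4 + 4 = 26 days.
By Gamma–Poisson conjugacy, the posterior is Gamma(α + Σx, β + Σt) = Gamma(20 + 183, 18 + 26) = Gamma(203, 44).
Posterior mean = α'/β' = 203/44.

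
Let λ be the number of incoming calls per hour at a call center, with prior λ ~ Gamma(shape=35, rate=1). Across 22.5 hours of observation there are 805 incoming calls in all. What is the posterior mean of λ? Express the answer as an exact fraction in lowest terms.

1680/47

Total count 805 over total exposure 22.5 hours.
Conjugate update: add total count to the shape and total exposure to the rate, giving Gamma(840, 47/2).
Posterior mean = α'/β' = 840/(47/2) = 1680/47.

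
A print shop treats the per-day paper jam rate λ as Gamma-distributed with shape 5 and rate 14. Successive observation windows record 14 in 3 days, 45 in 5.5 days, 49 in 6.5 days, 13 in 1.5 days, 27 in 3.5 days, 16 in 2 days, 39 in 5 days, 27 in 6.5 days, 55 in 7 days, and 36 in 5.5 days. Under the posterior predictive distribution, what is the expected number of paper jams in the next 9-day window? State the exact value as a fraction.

Total count: 14 + 45 + 49 + 13 + 27 + 16 + 39 + 27 + 55 + 36 = 321.
Total exposure: 3 + 5.5 + 6.5 + 1.5 + 3.5 + 2 + 5 + 6.5 + 7 + 5.5 = 46 days.
By Gamma–Poisson conjugacy, the posterior is Gamma(α + Σx, β + Σt) = Gamma(5 + 321, 14 + 46) = Gamma(326, 60).
Predictive mean over a 9-day window = T·E[λ|data] = 9·326/60 = 489/10.

489/10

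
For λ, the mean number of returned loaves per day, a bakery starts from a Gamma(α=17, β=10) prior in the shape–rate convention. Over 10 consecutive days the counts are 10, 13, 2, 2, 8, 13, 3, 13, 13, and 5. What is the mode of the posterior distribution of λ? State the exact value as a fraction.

49/10

Total count: 10 + 13 + 2 + 2 + 8 + 13 + 3 + 13 + 13 + 5 = 82.
Total exposure: 10 days.
Posterior: α' = 17 + 82 = 99, β' = 10 + 10 = 20.
Posterior mode = (α'−1)/β' = 98/20 = 49/10.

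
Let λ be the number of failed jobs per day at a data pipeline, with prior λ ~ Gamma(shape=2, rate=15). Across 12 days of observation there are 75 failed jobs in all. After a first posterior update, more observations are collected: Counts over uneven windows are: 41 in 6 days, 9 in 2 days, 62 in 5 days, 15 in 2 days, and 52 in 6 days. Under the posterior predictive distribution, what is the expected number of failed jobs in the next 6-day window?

Total count 75 over total exposure 12 days.
After the first batch: Gamma(2 + 75, 15 + 12) = Gamma(77, 27).
Total count: 41 + 9 + 62 + 15 + 52 = 179.
Total exposure: 6 + 2 + 5 + 2 + 6 = 21 days.
After the second batch: Gamma(77 + 179, 27 + 21) = Gamma(256, 48).
Predictive mean over a 6-day window = T·E[λ|data] = 6·256/48 = 32.

32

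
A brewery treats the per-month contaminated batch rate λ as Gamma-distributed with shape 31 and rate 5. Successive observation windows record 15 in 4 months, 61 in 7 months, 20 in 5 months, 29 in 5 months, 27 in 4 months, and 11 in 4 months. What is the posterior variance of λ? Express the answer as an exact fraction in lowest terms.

Total count: 15 + 61 + 20 + 29 + 27 + 11 = 163.
Total exposure: 4 + 7 + 5 + 5 + 4 + 4 = 29 months.
By Gamma–Poisson conjugacy, the posterior is Gamma(α + Σx, β + Σt) = Gamma(31 + 163, 5 + 29) = Gamma(194, 34).
Posterior variance = α'/β'² = 194/1156 = 97/578.

97/578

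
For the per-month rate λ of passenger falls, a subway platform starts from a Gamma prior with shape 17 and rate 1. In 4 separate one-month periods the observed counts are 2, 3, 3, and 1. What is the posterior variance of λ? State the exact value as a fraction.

26/25

Total count: 2 + 3 + 3 + 1 = 9.
Total exposure: 4 months.
The Gamma prior is conjugate for the Poisson rate, so λ | data ~ Gamma(17+9, 1+4) = Gamma(26, 5).
Posterior variance = α'/β'² = 26/25.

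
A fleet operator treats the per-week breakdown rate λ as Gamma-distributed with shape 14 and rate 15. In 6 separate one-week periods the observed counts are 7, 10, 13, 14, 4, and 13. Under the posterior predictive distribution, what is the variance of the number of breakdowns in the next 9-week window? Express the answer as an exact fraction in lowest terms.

2250/49

Total count: 7 + 10 + 13 + 14 + 4 + 13 = 61.
Total exposure: 6 weeks.
By Gamma–Poisson conjugacy, the posterior is Gamma(α + Σx, β + Σt) = Gamma(14 + 61, 15 + 6) = Gamma(75, 21).
The posterior predictive for a window of length T is Negative Binomial with variance T·α'·(β'+T)/β'² = 9·75·30/441 = 2250/49.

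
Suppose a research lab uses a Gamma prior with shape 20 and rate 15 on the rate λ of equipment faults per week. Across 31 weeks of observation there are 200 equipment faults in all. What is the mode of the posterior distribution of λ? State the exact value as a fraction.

219/46

Total count 200 over total exposure 31 weeks.
By Gamma–Poisson conjugacy, the posterior is Gamma(α + Σx, β + Σt) = Gamma(20 + 200, 15 + 31) = Gamma(220, 46).
Posterior mode = (α'−1)/β' = 219/46.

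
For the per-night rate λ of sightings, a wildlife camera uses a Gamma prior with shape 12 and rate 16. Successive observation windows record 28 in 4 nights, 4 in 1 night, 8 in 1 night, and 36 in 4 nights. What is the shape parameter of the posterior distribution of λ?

88

Total count: 28 + 4 + 8 + 36 = 76.
Total exposure: 4 + 1 + 1 + 4 = 10 nights.
Posterior: α' = 12 + 76 = 88, β' = 16 + 10 = 26.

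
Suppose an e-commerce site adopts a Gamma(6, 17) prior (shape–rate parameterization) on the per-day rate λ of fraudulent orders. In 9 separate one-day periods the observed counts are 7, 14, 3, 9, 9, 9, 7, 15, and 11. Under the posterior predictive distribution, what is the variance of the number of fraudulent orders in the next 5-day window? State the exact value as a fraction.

6975/338

Total count: 7 + 14 + 3 + 9 + 9 + 9 + 7 + 15 + 11 = 84.
Total exposure: 9 days.
Gamma(α, β) with Poisson data over total exposure Σt gives posterior Gamma(α+Σx, β+Σt) = Gamma(90, 26).
The posterior predictive for a window of length T is Negative Binomial with variance T·α'·(β'+T)/β'² = 5·90·31/676 = 6975/338.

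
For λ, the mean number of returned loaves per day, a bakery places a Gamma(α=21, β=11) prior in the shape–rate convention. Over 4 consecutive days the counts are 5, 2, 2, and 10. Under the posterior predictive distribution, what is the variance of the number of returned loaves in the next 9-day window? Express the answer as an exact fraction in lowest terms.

Total count: 5 + 2 + 2 + 10 = 19.
Total exposure: 4 days.
Conjugate update: add total count to the shape and total exposure to the rate, giving Gamma(40, 15).
The posterior predictive for a window of length T is Negative Binomial with variance T·α'·(β'+T)/β'² = 9·40·24/225 = 192/5.

192/5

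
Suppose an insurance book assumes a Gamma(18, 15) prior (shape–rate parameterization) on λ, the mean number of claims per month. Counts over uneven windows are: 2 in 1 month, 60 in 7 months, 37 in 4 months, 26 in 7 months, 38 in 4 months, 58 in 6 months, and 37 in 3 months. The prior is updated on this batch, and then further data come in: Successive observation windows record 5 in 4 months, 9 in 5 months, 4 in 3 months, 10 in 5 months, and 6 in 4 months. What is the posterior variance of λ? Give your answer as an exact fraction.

155/2312

Total count: 2 + 60 + 37 + 26 + 38 + 58 + 37 = 258.
Total exposure: 1 + 7 + 4 + 7 + 4 + 6 + 3 = 32 months.
After the first batch: Gamma(18 + 258, 15 + 32) = Gamma(276, 47).
Total count: 5 + 9 + 4 + 10 + 6 = 34.
Total exposure: 4 + 5 + 3 + 5 + 4 = 21 months.
After the second batch: Gamma(276 + 34, 47 + 21) = Gamma(310, 68).
Posterior variance = α'/β'² = 310/4624 = 155/2312.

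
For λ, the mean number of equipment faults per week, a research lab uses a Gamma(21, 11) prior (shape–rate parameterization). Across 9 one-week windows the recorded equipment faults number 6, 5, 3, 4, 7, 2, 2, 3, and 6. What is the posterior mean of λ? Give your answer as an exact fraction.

59/20

Total count: 6 + 5 + 3 + 4 + 7 + 2 + 2 + 3 + 6 = 38.
Total exposure: 9 weeks.
By Gamma–Poisson conjugacy, the posterior is Gamma(α + Σx, β + Σt) = Gamma(21 + 38, 11 + 9) = Gamma(59, 20).
Posterior mean = α'/β' = 59/20.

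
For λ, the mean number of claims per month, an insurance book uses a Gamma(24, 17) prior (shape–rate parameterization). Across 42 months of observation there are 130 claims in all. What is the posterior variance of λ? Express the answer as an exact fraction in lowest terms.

Total count 130 over total exposure 42 months.
By Gamma–Poisson conjugacy, the posterior is Gamma(α + Σx, β + Σt) = Gamma(24 + 130, 17 + 42) = Gamma(154, 59).
Posterior variance = α'/β'² = 154/3481.

154/3481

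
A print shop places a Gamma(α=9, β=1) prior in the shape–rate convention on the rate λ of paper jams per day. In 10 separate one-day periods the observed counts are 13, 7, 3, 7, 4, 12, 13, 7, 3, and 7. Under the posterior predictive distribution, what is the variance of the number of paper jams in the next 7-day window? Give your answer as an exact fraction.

Total count: 13 + 7 + 3 + 7 + 4 + 12 + 13 + 7 + 3 + 7 = 76.
Total exposure: 10 days.
Posterior: α' = 9 + 76 = 85, β' = 1 + 10 = 11.
The posterior predictive for a window of length T is Negative Binomial with variance T·α'·(β'+T)/β'² = 7·85·18/121 = 10710/121.

10710/121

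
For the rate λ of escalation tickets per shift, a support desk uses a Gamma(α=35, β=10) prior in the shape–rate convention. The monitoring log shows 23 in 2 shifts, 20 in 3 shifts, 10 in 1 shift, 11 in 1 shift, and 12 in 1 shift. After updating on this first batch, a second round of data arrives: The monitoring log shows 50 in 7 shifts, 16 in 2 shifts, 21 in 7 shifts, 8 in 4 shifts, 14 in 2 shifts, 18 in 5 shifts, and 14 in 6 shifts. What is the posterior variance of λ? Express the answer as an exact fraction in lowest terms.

28/289

Total count: 23 + 20 + 10 + 11 + 12 = 76.
Total exposure: 2 + 3 + 1 + 1 + 1 = 8 shifts.
After the first batch: Gamma(35 + 76, 10 + 8) = Gamma(111, 18).
Total count: 50 + 16 + 21 + 8 + 14 + 18 + 14 = 141.
Total exposure: 7 + 2 + 7 + 4 + 2 + 5 + 6 = 33 shifts.
After the second batch: Gamma(111 + 141, 18 + 33) = Gamma(252, 51).
Posterior variance = α'/β'² = 252/2601 = 28/289.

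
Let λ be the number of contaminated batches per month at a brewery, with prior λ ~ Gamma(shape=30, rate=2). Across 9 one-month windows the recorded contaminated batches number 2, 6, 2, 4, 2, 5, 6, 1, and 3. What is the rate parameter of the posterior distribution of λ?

11

Total count: 2 + 6 + 2 + 4 + 2 + 5 + 6 + 1 + 3 = 31.
Total exposure: 9 months.
The Gamma prior is conjugate for the Poisson rate, so λ | data ~ Gamma(30+31, 2+9) = Gamma(61, 11).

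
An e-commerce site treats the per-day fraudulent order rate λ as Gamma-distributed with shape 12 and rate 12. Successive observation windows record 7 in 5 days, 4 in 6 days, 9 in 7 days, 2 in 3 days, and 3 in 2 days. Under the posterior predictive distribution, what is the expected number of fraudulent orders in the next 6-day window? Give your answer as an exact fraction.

222/35

Total count: 7 + 4 + 9 + 2 + 3 = 25.
Total exposure: 5 + 6 + 7 + 3 + 2 = 23 days.
By Gamma–Poisson conjugacy, the posterior is Gamma(α + Σx, β + Σt) = Gamma(12 + 25, 12 + 23) = Gamma(37, 35).
Predictive mean over a 6-day window = T·E[λ|data] = 6·37/35 = 222/35.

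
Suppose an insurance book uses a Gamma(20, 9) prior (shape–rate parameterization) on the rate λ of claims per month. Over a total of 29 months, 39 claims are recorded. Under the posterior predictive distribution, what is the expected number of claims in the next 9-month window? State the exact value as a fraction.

Total count 39 over total exposure 29 months.
Gamma(α, β) with Poisson data over total exposure Σt gives posterior Gamma(α+Σx, β+Σt) = Gamma(59, 38).
Predictive mean over a 9-month window = T·E[λ|data] = 9·59/38 = 531/38.

531/38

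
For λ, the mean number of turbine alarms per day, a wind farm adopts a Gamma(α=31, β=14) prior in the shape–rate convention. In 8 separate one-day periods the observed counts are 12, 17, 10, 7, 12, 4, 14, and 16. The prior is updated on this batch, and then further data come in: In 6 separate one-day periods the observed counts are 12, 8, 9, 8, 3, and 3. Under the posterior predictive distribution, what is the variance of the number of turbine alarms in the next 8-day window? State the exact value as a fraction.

Total count: 12 + 17 + 10 + 7 + 12 + 4 + 14 + 16 = 92.
Total exposure: 8 days.
After the first batch: Gamma(31 + 92, 14 + 8) = Gamma(123, 22).
Total count: 12 + 8 + 9 + 8 + 3 + 3 = 43.
Total exposure: 6 days.
After the second batch: Gamma(123 + 43, 22 + 6) = Gamma(166, 28).
The posterior predictive for a window of length T is Negative Binomial with variance T·α'·(β'+T)/β'² = 8·166·36/784 = 2988/49.

2988/49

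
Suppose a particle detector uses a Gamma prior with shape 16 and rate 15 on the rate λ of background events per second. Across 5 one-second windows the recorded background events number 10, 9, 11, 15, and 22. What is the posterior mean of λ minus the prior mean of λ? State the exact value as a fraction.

37/12

Total count: 10 + 9 + 11 + 15 + 22 = 67.
Total exposure: 5 seconds.
Gamma(α, β) with Poisson data over total exposure Σt gives posterior Gamma(α+Σx, β+Σt) = Gamma(83, 20).
Posterior mean = 83/20 = 83/20; prior mean = 16/15 = 16/15. Difference = 83/20 − 16/15 = 37/12.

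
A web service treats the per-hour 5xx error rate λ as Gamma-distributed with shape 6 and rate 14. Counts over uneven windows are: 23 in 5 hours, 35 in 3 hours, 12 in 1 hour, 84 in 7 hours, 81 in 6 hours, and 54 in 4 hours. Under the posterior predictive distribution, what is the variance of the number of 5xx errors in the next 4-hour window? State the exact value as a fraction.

649/20

Total count: 23 + 35 + 12 + 84 + 81 + 54 = 289.
Total exposure: 5 + 3 + 1 + 7 + 6 + 4 = 26 hours.
Conjugate update: add total count to the shape and total exposure to the rate, giving Gamma(295, 40).
The posterior predictive for a window of length T is Negative Binomial with variance T·α'·(β'+T)/β'² = 4·295·44/1600 = 649/20.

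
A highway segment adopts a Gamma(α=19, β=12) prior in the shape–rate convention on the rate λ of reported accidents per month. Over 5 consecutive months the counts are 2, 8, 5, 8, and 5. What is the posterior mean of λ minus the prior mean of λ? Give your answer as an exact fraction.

241/204

Total count: 2 + 8 + 5 + 8 + 5 = 28.
Total exposure: 5 months.
The Gamma prior is conjugate for the Poisson rate, so λ | data ~ Gamma(19+28, 12+5) = Gamma(47, 17).
Posterior mean = 47/17 = 47/17; prior mean = 19/12 = 19/12. Difference = 47/17 − 19/12 = 241/204.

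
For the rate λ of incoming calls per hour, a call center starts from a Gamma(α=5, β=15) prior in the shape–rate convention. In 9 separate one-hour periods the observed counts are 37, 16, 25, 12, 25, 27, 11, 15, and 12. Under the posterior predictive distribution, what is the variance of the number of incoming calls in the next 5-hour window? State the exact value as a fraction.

26825/576

Total count: 37 + 16 + 25 + 12 + 25 + 27 + 11 + 15 + 12 = 180.
Total exposure: 9 hours.
By Gamma–Poisson conjugacy, the posterior is Gamma(α + Σx, β + Σt) = Gamma(5 + 180, 15 + 9) = Gamma(185, 24).
The posterior predictive for a window of length T is Negative Binomial with variance T·α'·(β'+T)/β'² = 5·185·29/576 = 26825/576.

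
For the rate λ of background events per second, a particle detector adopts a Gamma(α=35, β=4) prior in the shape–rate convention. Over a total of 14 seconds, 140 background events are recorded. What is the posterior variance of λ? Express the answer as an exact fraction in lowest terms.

175/324

Total count 140 over total exposure 14 seconds.
The Gamma prior is conjugate for the Poisson rate, so λ | data ~ Gamma(35+140, 4+14) = Gamma(175, 18).
Posterior variance = α'/β'² = 175/324.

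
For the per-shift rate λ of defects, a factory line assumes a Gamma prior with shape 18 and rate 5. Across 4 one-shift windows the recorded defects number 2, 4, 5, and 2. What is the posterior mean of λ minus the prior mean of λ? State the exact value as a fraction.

-7/45

Total count: 2 + 4 + 5 + 2 = 13.
Total exposure: 4 shifts.
The Gamma prior is conjugate for the Poisson rate, so λ | data ~ Gamma(18+13, 5+4) = Gamma(31, 9).
Posterior mean = 31/9 = 31/9; prior mean = 18/5 = 18/5. Difference = 31/9 − 18/5 = -7/45.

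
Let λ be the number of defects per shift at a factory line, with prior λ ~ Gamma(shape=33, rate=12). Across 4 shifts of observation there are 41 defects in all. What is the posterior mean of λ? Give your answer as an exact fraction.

37/8

Total count 41 over total exposure 4 shifts.
Posterior: α' = 33 + 41 = 74, β' = 12 + 4 = 16.
Posterior mean = α'/β' = 74/16 = 37/8.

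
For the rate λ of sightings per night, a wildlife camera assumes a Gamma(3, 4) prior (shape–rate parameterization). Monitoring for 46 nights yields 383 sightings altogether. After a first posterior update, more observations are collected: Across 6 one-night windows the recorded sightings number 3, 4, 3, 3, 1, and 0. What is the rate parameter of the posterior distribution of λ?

56

Total count 383 over total exposure 46 nights.
After the first batch: Gamma(3 + 383, 4 + 46) = Gamma(386, 50).
Total count: 3 + 4 + 3 + 3 + 1 + 0 = 14.
Total exposure: 6 nights.
After the second batch: Gamma(386 + 14, 50 + 6) = Gamma(400, 56).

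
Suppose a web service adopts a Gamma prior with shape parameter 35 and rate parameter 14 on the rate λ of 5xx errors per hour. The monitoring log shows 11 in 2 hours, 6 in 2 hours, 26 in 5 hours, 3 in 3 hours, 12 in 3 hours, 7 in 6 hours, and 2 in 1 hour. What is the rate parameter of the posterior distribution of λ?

Total count: 11 + 6 + 26 + 3 + 12 + 7 + 2 = 67.
Total exposure: 2 + 2 + 5 + 3 + 3 + 6 + 1 = 22 hours.
Posterior: α' = 35 + 67 = 102, β' = 14 + 22 = 36.

36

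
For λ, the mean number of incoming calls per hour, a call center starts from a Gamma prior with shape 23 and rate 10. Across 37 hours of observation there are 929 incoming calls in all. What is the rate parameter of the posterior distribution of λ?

47

Total count 929 over total exposure 37 hours.
By Gamma–Poisson conjugacy, the posterior is Gamma(α + Σx, β + Σt) = Gamma(23 + 929, 10 + 37) = Gamma(952, 47).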